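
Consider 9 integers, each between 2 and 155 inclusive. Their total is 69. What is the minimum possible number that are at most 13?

If only k of them are at most 13, the other 9 − k are at least 14, so the total is at least (9 − k)·14 + k·2.
This is ≤ 69, so (9 − k)·14 + 2k ≤ 69, which gives k ≥ 5.
Exactly 5 works: 5 values at 2 and 4 at 14 total 66; raise one of the low values by 3 (still ≤ 13) to hit 69.

5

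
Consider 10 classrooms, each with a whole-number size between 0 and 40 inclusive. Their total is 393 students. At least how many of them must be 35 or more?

Each value short of 35 is at most 34, costing at least 40 − 34 = 6 against the maximum total of 400.
We can afford to lose at most 400 − 393 = 7, so at most ⌊7/6⌋ = 1 fall short, and at least 9 are ≥ 35.
Exactly 9 works: 9 values at 40 and 1 at 34 total 394; lower one of the high values by 1 (still ≥ 35) to hit 393.

9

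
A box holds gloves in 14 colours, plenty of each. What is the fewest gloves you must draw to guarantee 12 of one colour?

155

In the worst case you draw 11 of each of the 14 colours: 14 × 11 = 154.
One more forces 12 of some colour, so 154 + 1 = 155.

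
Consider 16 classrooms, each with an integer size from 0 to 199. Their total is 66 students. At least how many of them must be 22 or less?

Each value above 22 is at least 23, contributing at least 23 − 0 = 23 above the floor 0.
The sum exceeds the floor total 0 by 66, so at most ⌊66/23⌋ = 2 exceed 22, and at least 14 are ≤ 22.
Exactly 14 works: 14 values at 0 and 2 at 23 total 46; raise one of the low values by 20 (still ≤ 22) to hit 66.

14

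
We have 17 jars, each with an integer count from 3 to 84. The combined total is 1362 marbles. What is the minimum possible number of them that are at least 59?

Suppose at most 17 − j of them reach 59; then j values are ≤ 58 and the rest ≤ 84.
The total is then ≤ 58·j + 84·(17 − j) = 1428 − 26j. For this to be ≥ 1362 we need j ≤ 2, so at least 17 − 2 = 15 must reach 59.
Exactly 15 works: 15 values at 84 and 2 at 58 total 1376; lower one of the high values by 14 (still ≥ 59) to hit 1362.

15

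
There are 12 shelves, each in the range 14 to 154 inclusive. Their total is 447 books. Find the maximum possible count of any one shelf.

154

To make one shelf as large as possible, make the other 11 as small as possible.
The other 11 contribute at least 11 × 14 = 154, leaving at most 447 − 154 = 293.
But each shelf is capped at 154, so the maximum is 154.
Achievable: one at 154 and the other 11 totalling 293, which fits since 11 × 14 ≤ 293 ≤ 11 × 154.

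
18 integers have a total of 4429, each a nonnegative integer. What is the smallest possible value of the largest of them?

If every one of the 18 were at most 246, the total would be at most 18 × 246 = 4428 < 4429.
Equality holds with 1 value of 247 and 17 values of 246.

247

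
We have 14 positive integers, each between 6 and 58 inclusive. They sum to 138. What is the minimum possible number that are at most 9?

1

Each value above 9 is at least 10, contributing at least 10 − 6 = 4 above the floor 6.
The sum exceeds the floor total 84 by 54, so at most ⌊54/4⌋ = 13 exceed 9, and at least 1 are ≤ 9.
Exactly 1 works: 1 value at 6 and 13 at 10 total 136; raise one of the low values by 2 (still ≤ 9) to hit 138.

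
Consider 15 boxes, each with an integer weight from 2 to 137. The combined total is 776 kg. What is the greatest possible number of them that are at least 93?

8

With k values at 93 or above and the rest at least 2, the sum is at least 30 + 91k.
Since the sum is 776, we need 91k ≤ 746, i.e. k ≤ 8.
k = 8 is achieved by 8 values at 93 and 7 at 2, total 758; add 18 to one value (staying below 93) to reach 776.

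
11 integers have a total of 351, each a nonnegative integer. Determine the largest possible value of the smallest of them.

31

If every one of the 11 were at least 32, the total would be at least 11 × 32 = 352 > 351.
Taking 1 copy of 31 and 10 copies of 32 gives exactly 351, so 31 is attained.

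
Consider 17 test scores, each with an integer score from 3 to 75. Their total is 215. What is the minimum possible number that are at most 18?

7

If only k of them are at most 18, the other 17 − k are at least 19, so the total is at least (17 − k)·19 + k·3.
This is ≤ 215, so (17 − k)·19 + 3k ≤ 215, which gives k ≥ 7.
Exactly 7 works: 7 values at 3 and 10 at 19 total 211; raise one of the low values by 4 (still ≤ 18) to hit 215.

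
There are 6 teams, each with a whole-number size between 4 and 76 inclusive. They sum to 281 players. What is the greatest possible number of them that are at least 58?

If k of the values are ≥ 58, the total is ≥ 58k + 4(6 − k).
Setting 58k + 4(6 − k) ≤ 281 gives 54k ≤ 257, so k ≤ 4.
k = 4 is achieved by 4 values at 58 and 2 at 4, total 240; add 41 to one value (staying below 58) to reach 281.

4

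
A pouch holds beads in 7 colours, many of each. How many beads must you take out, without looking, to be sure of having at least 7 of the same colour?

You could draw 6 of every colour without reaching 7 of any — 42 in all.
One more forces 7 of some colour, so 42 + 1 = 43.

43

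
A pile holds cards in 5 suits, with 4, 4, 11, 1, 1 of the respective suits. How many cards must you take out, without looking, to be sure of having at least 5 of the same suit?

15

In the worst case you take as many as possible of each suit without reaching 5: 4 + 4 + 4 + 1 + 1 = 14.
The next one must give 5 of some suit, so 14 + 1 = 15.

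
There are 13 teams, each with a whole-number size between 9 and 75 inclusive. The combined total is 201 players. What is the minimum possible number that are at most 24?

If only k of them are at most 24, the other 13 − k are at least 25, so the total is at least (13 − k)·25 + k·9.
This is ≤ 201, so (13 − k)·25 + 9k ≤ 201, which gives k ≥ 8.
Exactly 8 works: 8 values at 9 and 5 at 25 total 197; raise one of the low values by 4 (still ≤ 24) to hit 201.

8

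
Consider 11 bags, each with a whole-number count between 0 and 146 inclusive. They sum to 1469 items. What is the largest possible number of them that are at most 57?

Each value at 57 or below falls at least 146 − 57 = 89 short of the ceiling 146.
The ceiling total is 11 × 146 = 1606, and we need 1469, so at most ⌊(1606 − 1469)/89⌋ = 1 can be that low.
k = 1 is achieved by 1 value at 57 and 10 at 146, total 1517; lower one of the 146's by 48 (still > 57) to reach 1469.

1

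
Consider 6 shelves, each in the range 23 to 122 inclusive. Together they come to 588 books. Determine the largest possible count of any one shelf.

To make one shelf as large as possible, make the other 5 as small as possible.
The other 5 contribute at least 5 × 23 = 115, leaving at most 588 − 115 = 473.
But each shelf is capped at 122, so the maximum is 122.
Achievable: one at 122 and the other 5 totalling 466, which fits since 5 × 23 ≤ 466 ≤ 5 × 122.

122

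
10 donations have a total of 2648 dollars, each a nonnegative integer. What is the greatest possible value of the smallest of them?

264

If every one of the 10 were at least 265, the total would be at least 10 × 265 = 2650 > 2648.
Equality holds with 2 values of 264 and 8 values of 265.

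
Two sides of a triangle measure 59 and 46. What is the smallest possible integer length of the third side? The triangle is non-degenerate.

14

The third side must exceed |59 − 46| = 13.
The smallest integer above 13 is 14.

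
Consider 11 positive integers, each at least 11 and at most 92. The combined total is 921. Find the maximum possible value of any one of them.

Maximizing one value means minimizing the remaining 10.
The other 10 contribute at least 10 × 11 = 110, leaving at most 921 − 110 = 811.
But each integer is capped at 92, so the maximum is 92.
Achievable: one at 92 and the other 10 totalling 829, which fits since 10 × 11 ≤ 829 ≤ 10 × 92.

92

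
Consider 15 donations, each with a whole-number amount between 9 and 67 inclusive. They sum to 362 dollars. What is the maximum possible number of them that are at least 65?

4

Suppose k of them are at least 65. Those contribute at least 65 each and the other 15 − k at least 9 each.
So the total is at least 65k + 9(15 − k) = 135 + 56k. This must be ≤ 362, giving k ≤ 4.
k = 4 is achieved by 4 values at 65 and 11 at 9, total 359; add 3 to one value (staying below 65) to reach 362.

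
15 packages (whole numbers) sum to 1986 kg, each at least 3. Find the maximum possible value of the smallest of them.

132

If every one of the 15 were at least 133, the total would be at least 15 × 133 = 1995 > 1986.
Taking 9 copies of 132 and 6 copies of 133 gives exactly 1986, so 132 is attained.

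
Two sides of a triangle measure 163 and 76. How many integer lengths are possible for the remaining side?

151

The triangle inequality gives |163 − 76| < c < 163 + 76, i.e. 87 < c < 239.
So c can be any integer from 88 to 238: 151 values.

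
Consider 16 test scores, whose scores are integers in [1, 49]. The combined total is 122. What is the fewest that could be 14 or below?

Each value above 14 is at least 15, contributing at least 15 − 1 = 14 above the floor 1.
The sum exceeds the floor total 16 by 106, so at most ⌊106/14⌋ = 7 exceed 14, and at least 9 are ≤ 14.
Exactly 9 works: 9 values at 1 and 7 at 15 total 114; raise one of the low values by 8 (still ≤ 14) to hit 122.

9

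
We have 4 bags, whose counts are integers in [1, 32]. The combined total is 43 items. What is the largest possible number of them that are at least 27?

1

Suppose k of them are at least 27. Those contribute at least 27 each and the other 4 − k at least 1 each.
So the total is at least 27k + 1(4 − k) = 4 + 26k. This must be ≤ 43, giving k ≤ 1.
k = 1 is achieved by 1 value at 27 and 3 at 1, total 30; add 13 to one value (staying below 27) to reach 43.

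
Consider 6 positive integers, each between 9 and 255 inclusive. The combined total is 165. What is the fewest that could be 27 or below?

If only k of them are at most 27, the other 6 − k are at least 28, so the total is at least (6 − k)·28 + k·9.
This is ≤ 165, so (6 − k)·28 + 9k ≤ 165, which gives k ≥ 1.
Exactly 1 works: 1 value at 9 and 5 at 28 total 149; raise one of the low values by 16 (still ≤ 27) to hit 165.

1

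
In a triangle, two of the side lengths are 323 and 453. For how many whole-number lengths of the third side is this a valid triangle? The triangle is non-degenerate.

645

The triangle inequality gives |323 − 453| < c < 323 + 453, i.e. 130 < c < 776.
So c can be any integer from 131 to 775: 645 values.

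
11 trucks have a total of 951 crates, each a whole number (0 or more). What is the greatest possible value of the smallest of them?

86

The average is 951/11 < 87, so some value is ≤ 86.
Achievable: 6 of them at 86 and 5 at 87 total 951.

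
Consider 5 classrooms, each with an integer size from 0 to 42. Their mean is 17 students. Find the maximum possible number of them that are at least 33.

The total is 5 × 17 = 85.
Suppose k of them are at least 33. Those contribute at least 33 each and the other 5 − k at least 0 each.
So the total is at least 33k + 0(5 − k) = 0 + 33k. This must be ≤ 85, giving k ≤ 2.
k = 2 is achieved by 2 values at 33 and 3 at 0, total 66; add 19 to one value (staying below 33) to reach 85.

2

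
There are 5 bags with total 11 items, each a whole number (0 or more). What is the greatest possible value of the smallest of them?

2

The 5 values sum to 11, so their minimum is at most ⌊11/5⌋ = 2.
Achievable: 4 of them at 2 and 1 at 3 total 11.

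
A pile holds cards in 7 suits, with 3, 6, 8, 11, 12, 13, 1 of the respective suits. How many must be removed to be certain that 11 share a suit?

In the worst case you take as many as possible of each suit without reaching 11: 3 + 6 + 8 + 10 + 10 + 10 + 1 = 48.
The next one must give 11 of some suit, so 48 + 1 = 49.

49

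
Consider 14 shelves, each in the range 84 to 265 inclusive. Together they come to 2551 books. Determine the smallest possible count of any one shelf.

84

Minimizing one value means maximizing the remaining 13.
The other 13 can take up 13 × 265 = 3445 ≥ 2551 − 84, so one shelf can sit at its floor of 84.
Achievable: one at 84 and the other 13 totalling 2467, which fits since 13 × 84 ≤ 2467 ≤ 13 × 265.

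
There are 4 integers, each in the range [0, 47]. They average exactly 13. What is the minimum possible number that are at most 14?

1

The total is 4 × 13 = 52.
If only k of them are at most 14, the other 4 − k are at least 15, so the total is at least (4 − k)·15 + k·0.
This is ≤ 52, so (4 − k)·15 + 0k ≤ 52, which gives k ≥ 1.
Exactly 1 works: 1 value at 0 and 3 at 15 total 45; raise one of the low values by 7 (still ≤ 14) to hit 52.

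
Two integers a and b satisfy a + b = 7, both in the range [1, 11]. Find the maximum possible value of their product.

12

With a + b fixed, ab peaks when the two are closest together.
Taking a = 3 and b = 4 (both in [1, 11]) gives ab = 12.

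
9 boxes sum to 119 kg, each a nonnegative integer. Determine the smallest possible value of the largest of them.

14

Some value must be at least ⌈119/9⌉ = 14, since 9 × 13 = 117 < 119.
Taking 7 copies of 13 and 2 copies of 14 gives exactly 119, so 14 is attained.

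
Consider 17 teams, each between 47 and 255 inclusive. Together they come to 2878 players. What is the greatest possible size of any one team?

Maximizing one value means minimizing the remaining 16.
The other 16 contribute at least 16 × 47 = 752, leaving at most 2878 − 752 = 2126.
But each team is capped at 255, so the maximum is 255.
Achievable: one at 255 and the other 16 totalling 2623, which fits since 16 × 47 ≤ 2623 ≤ 16 × 255.

255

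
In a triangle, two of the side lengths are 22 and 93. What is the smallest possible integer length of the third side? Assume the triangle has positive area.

The third side must exceed |22 − 93| = 71.
The smallest integer above 71 is 72.

72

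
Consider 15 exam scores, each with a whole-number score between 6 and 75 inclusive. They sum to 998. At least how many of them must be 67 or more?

1

Suppose at most 15 − j of them reach 67; then j values are ≤ 66 and the rest ≤ 75.
The total is then ≤ 66·j + 75·(15 − j) = 1125 − 9j. For this to be ≥ 998 we need j ≤ 14, so at least 15 − 14 = 1 must reach 67.
Exactly 1 works: 1 value at 75 and 14 at 66 total 999; lower one of the high values by 1 (still ≥ 67) to hit 998.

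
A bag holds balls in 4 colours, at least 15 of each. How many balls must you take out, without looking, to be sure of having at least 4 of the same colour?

13

In the worst case you draw 3 of each of the 4 colours: 4 × 3 = 12.
One more forces 4 of some colour, so 12 + 1 = 13.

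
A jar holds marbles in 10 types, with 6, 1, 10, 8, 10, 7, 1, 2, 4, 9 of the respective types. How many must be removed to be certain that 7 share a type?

In the worst case you take as many as possible of each type without reaching 7: 6 + 1 + 6 + 6 + 6 + 6 + 1 + 2 + 4 + 6 = 44.
The next one must give 7 of some type, so 44 + 1 = 45.

45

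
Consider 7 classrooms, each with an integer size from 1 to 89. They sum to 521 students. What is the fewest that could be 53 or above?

5

Each value short of 53 is at most 52, costing at least 89 − 52 = 37 against the maximum total of 623.
We can afford to lose at most 623 − 521 = 102, so at most ⌊102/37⌋ = 2 fall short, and at least 5 are ≥ 53.
Exactly 5 works: 5 values at 89 and 2 at 52 total 549; lower one of the high values by 28 (still ≥ 53) to hit 521.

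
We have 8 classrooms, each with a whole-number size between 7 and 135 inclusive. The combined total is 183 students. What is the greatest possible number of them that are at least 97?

1

Suppose k of them are at least 97. Those contribute at least 97 each and the other 8 − k at least 7 each.
So the total is at least 97k + 7(8 − k) = 56 + 90k. This must be ≤ 183, giving k ≤ 1.
k = 1 is achieved by 1 value at 97 and 7 at 7, total 146; add 37 to one value (staying below 97) to reach 183.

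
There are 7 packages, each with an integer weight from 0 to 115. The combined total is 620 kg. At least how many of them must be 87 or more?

If only k of them are at least 87, the other 7 − k are at most 86, so the total is at most k·115 + (7 − k)·86.
This must reach 620, so k·115 + (7 − k)·86 ≥ 620, giving k ≥ 1.
Exactly 1 works: 1 value at 115 and 6 at 86 total 631; lower one of the high values by 11 (still ≥ 87) to hit 620.

1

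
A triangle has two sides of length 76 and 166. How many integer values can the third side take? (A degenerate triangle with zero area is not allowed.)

The triangle inequality gives |76 − 166| < c < 76 + 166, i.e. 90 < c < 242.
So c can be any integer from 91 to 241: 151 values.

151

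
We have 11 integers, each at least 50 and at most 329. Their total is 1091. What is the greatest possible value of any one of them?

To make one integer as large as possible, make the other 10 as small as possible.
The other 10 contribute at least 10 × 50 = 500, leaving at most 1091 − 500 = 591.
But each integer is capped at 329, so the maximum is 329.
Achievable: one at 329 and the other 10 totalling 762, which fits since 10 × 50 ≤ 762 ≤ 10 × 329.

329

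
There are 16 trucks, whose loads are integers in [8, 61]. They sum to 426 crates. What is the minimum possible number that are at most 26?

1

Let j be the number exceeding 26. Then the total is ≥ 27·j + 8·(16 − j) = 128 + 19j.
So 19j ≤ 298 and j ≤ 15; hence at least 16 − 15 = 1 are ≤ 26.
Exactly 1 works: 1 value at 8 and 15 at 27 total 413; raise one of the low values by 13 (still ≤ 26) to hit 426.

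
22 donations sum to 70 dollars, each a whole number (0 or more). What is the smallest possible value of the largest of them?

The average is 70/22 > 3, so not all 22 can be 3 or less; the largest is ≥ 4.
Equality holds with 4 values of 4 and 18 values of 3.

4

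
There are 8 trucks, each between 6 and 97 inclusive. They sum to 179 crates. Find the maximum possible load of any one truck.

To make one truck as large as possible, make the other 7 as small as possible.
The other 7 contribute at least 7 × 6 = 42, leaving at most 179 − 42 = 137.
But each truck is capped at 97, so the maximum is 97.
Achievable: one at 97 and the other 7 totalling 82, which fits since 7 × 6 ≤ 82 ≤ 7 × 97.

97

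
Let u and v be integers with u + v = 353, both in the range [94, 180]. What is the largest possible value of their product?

31152

For a fixed sum, the product uv is largest when u and v are as close as possible.
Taking u = 176 and v = 177 (both in [94, 180]) gives uv = 31152.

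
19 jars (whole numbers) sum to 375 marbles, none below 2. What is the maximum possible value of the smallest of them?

If every one of the 19 were at least 20, the total would be at least 19 × 20 = 380 > 375.
Taking 5 copies of 19 and 14 copies of 20 gives exactly 375, so 19 is attained.

19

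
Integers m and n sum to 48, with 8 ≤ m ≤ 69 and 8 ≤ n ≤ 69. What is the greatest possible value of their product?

576

With m + n fixed, mn peaks when the two are closest together.
Taking m = 24 and n = 24 (both in [8, 69]) gives mn = 576.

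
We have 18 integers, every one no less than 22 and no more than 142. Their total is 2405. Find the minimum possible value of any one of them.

To make one integer as small as possible, make the other 17 as large as possible.
The other 17 can take up 17 × 142 = 2414 ≥ 2405 − 22, so one integer can sit at its floor of 22.
Achievable: one at 22 and the other 17 totalling 2383, which fits since 17 × 22 ≤ 2383 ≤ 17 × 142.

22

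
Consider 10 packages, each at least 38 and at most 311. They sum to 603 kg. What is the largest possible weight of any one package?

261

Maximizing one value means minimizing the remaining 9.
The other 9 contribute at least 9 × 38 = 342, leaving at most 603 − 342 = 261.
Since 261 ≤ 311, this is achievable: one at 261 and 9 at 38.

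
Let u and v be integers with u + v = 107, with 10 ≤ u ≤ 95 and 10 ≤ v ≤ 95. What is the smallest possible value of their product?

For a fixed sum, uv is smallest when u and v are as far apart as possible.
The extreme feasible split is u = 12, v = 95, giving uv = 1140.

1140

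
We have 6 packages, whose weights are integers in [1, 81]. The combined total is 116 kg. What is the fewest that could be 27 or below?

Let j be the number exceeding 27. Then the total is ≥ 28·j + 1·(6 − j) = 6 + 27j.
So 27j ≤ 110 and j ≤ 4; hence at least 6 − 4 = 2 are ≤ 27.
Exactly 2 works: 2 values at 1 and 4 at 28 total 114; raise one of the low values by 2 (still ≤ 27) to hit 116.

2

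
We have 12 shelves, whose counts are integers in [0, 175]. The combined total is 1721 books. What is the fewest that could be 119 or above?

6

Suppose at most 12 − j of them reach 119; then j values are ≤ 118 and the rest ≤ 175.
The total is then ≤ 118·j + 175·(12 − j) = 2100 − 57j. For this to be ≥ 1721 we need j ≤ 6, so at least 12 − 6 = 6 must reach 119.
Exactly 6 works: 6 values at 175 and 6 at 118 total 1758; lower one of the high values by 37 (still ≥ 119) to hit 1721.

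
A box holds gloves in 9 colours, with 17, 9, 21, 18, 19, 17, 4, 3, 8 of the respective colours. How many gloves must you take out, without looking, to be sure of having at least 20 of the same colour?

115

In the worst case you take as many as possible of each colour without reaching 20: 17 + 9 + 19 + 18 + 19 + 17 + 4 + 3 + 8 = 114.
The next one must give 20 of some colour, so 114 + 1 = 115.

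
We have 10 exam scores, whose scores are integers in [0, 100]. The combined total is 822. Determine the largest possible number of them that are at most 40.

Each value at 40 or below falls at least 100 − 40 = 60 short of the ceiling 100.
The ceiling total is 10 × 100 = 1000, and we need 822, so at most ⌊(1000 − 822)/60⌋ = 2 can be that low.
k = 2 is achieved by 2 values at 40 and 8 at 100, total 880; lower one of the 100's by 58 (still > 40) to reach 822.

2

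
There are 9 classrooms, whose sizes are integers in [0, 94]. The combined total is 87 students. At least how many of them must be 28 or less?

Let j be the number exceeding 28. Then the total is ≥ 29·j + 0·(9 − j) = 0 + 29j.
So 29j ≤ 87 and j ≤ 3; hence at least 9 − 3 = 6 are ≤ 28.
Exactly 6 works: 6 values at 0 and 3 at 29 total 87.

6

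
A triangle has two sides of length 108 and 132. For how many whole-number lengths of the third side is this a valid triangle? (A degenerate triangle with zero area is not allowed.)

215

The triangle inequality gives |108 − 132| < c < 108 + 132, i.e. 24 < c < 240.
So c can be any integer from 25 to 239: 215 values.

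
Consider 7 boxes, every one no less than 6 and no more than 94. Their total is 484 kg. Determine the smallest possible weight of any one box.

6

Minimizing one value means maximizing the remaining 6.
The other 6 can take up 6 × 94 = 564 ≥ 484 − 6, so one box can sit at its floor of 6.
Achievable: one at 6 and the other 6 totalling 478, which fits since 6 × 6 ≤ 478 ≤ 6 × 94.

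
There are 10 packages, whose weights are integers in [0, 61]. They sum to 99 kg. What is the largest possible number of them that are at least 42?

If k of the values are ≥ 42, the total is ≥ 42k + 0(10 − k).
Setting 42k + 0(10 − k) ≤ 99 gives 42k ≤ 99, so k ≤ 2.
k = 2 is achieved by 2 values at 42 and 8 at 0, total 84; add 15 to one value (staying below 42) to reach 99.

2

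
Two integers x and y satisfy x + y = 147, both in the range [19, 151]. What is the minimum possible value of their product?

2432

Since x + y is fixed, pushing one of them to its bound minimizes the product.
At the endpoint x = 19, y = 147 − 19 = 128, so xy = 19 × 128 = 2432.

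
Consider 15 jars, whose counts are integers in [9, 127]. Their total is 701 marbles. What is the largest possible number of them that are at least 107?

5

If k of the values are ≥ 107, the total is ≥ 107k + 9(15 − k).
Setting 107k + 9(15 − k) ≤ 701 gives 98k ≤ 566, so k ≤ 5.
k = 5 is achieved by 5 values at 107 and 10 at 9, total 625; add 76 to one value (staying below 107) to reach 701.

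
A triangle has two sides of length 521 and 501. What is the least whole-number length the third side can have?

21

The third side must exceed |521 − 501| = 20.
The smallest integer above 20 is 21.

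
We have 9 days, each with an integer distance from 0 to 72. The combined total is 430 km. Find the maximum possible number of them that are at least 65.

6

With k values at 65 or above and the rest at least 0, the sum is at least 0 + 65k.
Since the sum is 430, we need 65k ≤ 430, i.e. k ≤ 6.
k = 6 is achieved by 6 values at 65 and 3 at 0, total 390; add 40 to one value (staying below 65) to reach 430.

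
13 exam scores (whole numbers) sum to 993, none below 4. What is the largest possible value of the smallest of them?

The 13 values sum to 993, so their minimum is at most ⌊993/13⌋ = 76.
Achievable: 8 of them at 76 and 5 at 77 total 993.

76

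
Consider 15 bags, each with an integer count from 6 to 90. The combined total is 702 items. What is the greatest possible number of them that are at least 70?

9

Suppose k of them are at least 70. Those contribute at least 70 each and the other 15 − k at least 6 each.
So the total is at least 70k + 6(15 − k) = 90 + 64k. This must be ≤ 702, giving k ≤ 9.
k = 9 is achieved by 9 values at 70 and 6 at 6, total 666; add 36 to one value (staying below 70) to reach 702.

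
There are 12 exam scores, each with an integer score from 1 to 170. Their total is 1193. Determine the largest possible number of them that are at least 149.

7

With k values at 149 or above and the rest at least 1, the sum is at least 12 + 148k.
Since the sum is 1193, we need 148k ≤ 1181, i.e. k ≤ 7.
k = 7 is achieved by 7 values at 149 and 5 at 1, total 1048; add 145 to one value (staying below 149) to reach 1193.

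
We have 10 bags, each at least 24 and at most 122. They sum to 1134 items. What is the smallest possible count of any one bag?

36

To make one bag as small as possible, make the other 9 as large as possible.
The other 9 contribute at most 9 × 122 = 1098, leaving at least 1134 − 1098 = 36.
Since 36 ≥ 24, this is achievable: one at 36 and 9 at 122.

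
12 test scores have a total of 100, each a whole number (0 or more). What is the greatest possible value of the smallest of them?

The average is 100/12 < 9, so some value is ≤ 8.
Achievable: 8 of them at 8 and 4 at 9 total 100.

8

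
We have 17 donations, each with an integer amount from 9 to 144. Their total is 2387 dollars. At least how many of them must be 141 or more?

If only k of them are at least 141, the other 17 − k are at most 140, so the total is at most k·144 + (17 − k)·140.
This must reach 2387, so k·144 + (17 − k)·140 ≥ 2387, giving k ≥ 2.
Exactly 2 works: 2 values at 144 and 15 at 140 total 2388; lower one of the high values by 1 (still ≥ 141) to hit 2387.

2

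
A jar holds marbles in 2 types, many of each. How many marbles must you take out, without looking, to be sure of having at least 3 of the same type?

You could draw 2 of every type without reaching 3 of any — 4 in all.
One more forces 3 of some type, so 4 + 1 = 5.

5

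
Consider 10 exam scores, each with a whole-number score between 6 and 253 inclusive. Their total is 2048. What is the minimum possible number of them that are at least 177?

If only k of them are at least 177, the other 10 − k are at most 176, so the total is at most k·253 + (10 − k)·176.
This must reach 2048, so k·253 + (10 − k)·176 ≥ 2048, giving k ≥ 4.
Exactly 4 works: 4 values at 253 and 6 at 176 total 2068; lower one of the high values by 20 (still ≥ 177) to hit 2048.

4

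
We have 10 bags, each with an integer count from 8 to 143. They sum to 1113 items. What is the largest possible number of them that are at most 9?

Each value at 9 or below falls at least 143 − 9 = 134 short of the ceiling 143.
The ceiling total is 10 × 143 = 1430, and we need 1113, so at most ⌊(1430 − 1113)/134⌋ = 2 can be that low.
k = 2 is achieved by 2 values at 9 and 8 at 143, total 1162; lower one of the 143's by 49 (still > 9) to reach 1113.

2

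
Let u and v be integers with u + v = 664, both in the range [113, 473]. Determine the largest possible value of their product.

For a fixed sum, the product uv is largest when u and v are as close as possible.
Taking u = 332 and v = 332 (both in [113, 473]) gives uv = 110224.

110224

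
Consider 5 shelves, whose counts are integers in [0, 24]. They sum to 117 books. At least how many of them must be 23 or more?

Suppose at most 5 − j of them reach 23; then j values are ≤ 22 and the rest ≤ 24.
The total is then ≤ 22·j + 24·(5 − j) = 120 − 2j. For this to be ≥ 117 we need j ≤ 1, so at least 5 − 1 = 4 must reach 23.
Exactly 4 works: 4 values at 24 and 1 at 22 total 118; lower one of the high values by 1 (still ≥ 23) to hit 117.

4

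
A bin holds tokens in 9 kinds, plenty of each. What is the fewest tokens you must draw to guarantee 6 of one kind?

46

In the worst case you draw 5 of each of the 9 kinds: 9 × 5 = 45.
One more forces 6 of some kind, so 45 + 1 = 46.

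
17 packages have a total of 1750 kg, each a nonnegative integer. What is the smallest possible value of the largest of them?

The 17 values sum to 1750, so their maximum is at least ⌈1750/17⌉ = 103.
Taking 1 copy of 102 and 16 copies of 103 gives exactly 1750, so 103 is attained.

103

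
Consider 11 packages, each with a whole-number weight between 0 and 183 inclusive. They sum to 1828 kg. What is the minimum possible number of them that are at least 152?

Each value short of 152 is at most 151, costing at least 183 − 151 = 32 against the maximum total of 2013.
We can afford to lose at most 2013 − 1828 = 185, so at most ⌊185/32⌋ = 5 fall short, and at least 6 are ≥ 152.
Exactly 6 works: 6 values at 183 and 5 at 151 total 1853; lower one of the high values by 25 (still ≥ 152) to hit 1828.

6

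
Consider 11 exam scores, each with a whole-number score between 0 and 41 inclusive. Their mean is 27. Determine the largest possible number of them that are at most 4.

The total is 11 × 27 = 297.
Suppose k of them are at most 4. Those contribute at most 4 each and the rest at most 41 each.
So the total is at most 4k + 41(11 − k) = 451 − 37k. This must still be ≥ 297, so k ≤ 4.
k = 4 is achieved by 4 values at 4 and 7 at 41, total 303; lower one of the 41's by 6 (still > 4) to reach 297.

4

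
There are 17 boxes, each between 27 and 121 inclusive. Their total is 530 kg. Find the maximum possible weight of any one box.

Maximizing one value means minimizing the remaining 16.
The other 16 contribute at least 16 × 27 = 432, leaving at most 530 − 432 = 98.
Since 98 ≤ 121, this is achievable: one at 98 and 16 at 27.

98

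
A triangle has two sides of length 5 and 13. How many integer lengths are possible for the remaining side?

9

The triangle inequality gives |5 − 13| < c < 5 + 13, i.e. 8 < c < 18.
So c can be any integer from 9 to 17: 9 values.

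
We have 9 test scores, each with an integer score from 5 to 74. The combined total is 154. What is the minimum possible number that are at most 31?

5

If only k of them are at most 31, the other 9 − k are at least 32, so the total is at least (9 − k)·32 + k·5.
This is ≤ 154, so (9 − k)·32 + 5k ≤ 154, which gives k ≥ 5.
Exactly 5 works: 5 values at 5 and 4 at 32 total 153; raise one of the low values by 1 (still ≤ 31) to hit 154.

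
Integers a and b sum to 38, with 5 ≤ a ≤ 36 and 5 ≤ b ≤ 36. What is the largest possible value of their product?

For a fixed sum, the product ab is largest when a and b are as close as possible.
Taking a = 19 and b = 19 (both in [5, 36]) gives ab = 361.

361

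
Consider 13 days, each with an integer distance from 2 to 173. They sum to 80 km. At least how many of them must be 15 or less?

If only k of them are at most 15, the other 13 − k are at least 16, so the total is at least (13 − k)·16 + k·2.
This is ≤ 80, so (13 − k)·16 + 2k ≤ 80, which gives k ≥ 10.
Exactly 10 works: 10 values at 2 and 3 at 16 total 68; raise one of the low values by 12 (still ≤ 15) to hit 80.

10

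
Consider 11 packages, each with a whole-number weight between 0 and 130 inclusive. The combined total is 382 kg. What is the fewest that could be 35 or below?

1

If only k of them are at most 35, the other 11 − k are at least 36, so the total is at least (11 − k)·36 + k·0.
This is ≤ 382, so (11 − k)·36 + 0k ≤ 382, which gives k ≥ 1.
Exactly 1 works: 1 value at 0 and 10 at 36 total 360; raise one of the low values by 22 (still ≤ 35) to hit 382.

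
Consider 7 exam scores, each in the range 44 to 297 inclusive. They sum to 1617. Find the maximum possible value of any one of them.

Maximizing one value means minimizing the remaining 6.
The other 6 contribute at least 6 × 44 = 264, leaving at most 1617 − 264 = 1353.
But each score is capped at 297, so the maximum is 297.
Achievable: one at 297 and the other 6 totalling 1320, which fits since 6 × 44 ≤ 1320 ≤ 6 × 297.

297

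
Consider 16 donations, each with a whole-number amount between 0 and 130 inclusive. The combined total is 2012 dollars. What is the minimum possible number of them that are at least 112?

13

If only k of them are at least 112, the other 16 − k are at most 111, so the total is at most k·130 + (16 − k)·111.
This must reach 2012, so k·130 + (16 − k)·111 ≥ 2012, giving k ≥ 13.
Exactly 13 works: 13 values at 130 and 3 at 111 total 2023; lower one of the high values by 11 (still ≥ 112) to hit 2012.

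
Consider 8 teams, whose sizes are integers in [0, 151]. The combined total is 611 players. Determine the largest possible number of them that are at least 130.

Suppose k of them are at least 130. Those contribute at least 130 each and the other 8 − k at least 0 each.
So the total is at least 130k + 0(8 − k) = 0 + 130k. This must be ≤ 611, giving k ≤ 4.
k = 4 is achieved by 4 values at 130 and 4 at 0, total 520; add 91 to one value (staying below 130) to reach 611.

4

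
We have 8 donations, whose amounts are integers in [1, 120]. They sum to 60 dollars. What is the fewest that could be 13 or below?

4

If only k of them are at most 13, the other 8 − k are at least 14, so the total is at least (8 − k)·14 + k·1.
This is ≤ 60, so (8 − k)·14 + 1k ≤ 60, which gives k ≥ 4.
Exactly 4 works: 4 values at 1 and 4 at 14 total 60.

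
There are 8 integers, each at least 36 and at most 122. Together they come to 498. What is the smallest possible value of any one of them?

Minimizing one value means maximizing the remaining 7.
The other 7 can take up 7 × 122 = 854 ≥ 498 − 36, so one integer can sit at its floor of 36.
Achievable: one at 36 and the other 7 totalling 462, which fits since 7 × 36 ≤ 462 ≤ 7 × 122.

36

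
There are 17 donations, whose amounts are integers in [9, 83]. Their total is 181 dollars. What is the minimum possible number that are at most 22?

Each value above 22 is at least 23, contributing at least 23 − 9 = 14 above the floor 9.
The sum exceeds the floor total 153 by 28, so at most ⌊28/14⌋ = 2 exceed 22, and at least 15 are ≤ 22.
Exactly 15 works: 15 values at 9 and 2 at 23 total 181.

15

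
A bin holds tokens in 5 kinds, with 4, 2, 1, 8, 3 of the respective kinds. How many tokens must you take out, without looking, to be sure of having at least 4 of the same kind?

13

In the worst case you take as many as possible of each kind without reaching 4: 3 + 2 + 1 + 3 + 3 = 12.
The next one must give 4 of some kind, so 12 + 1 = 13.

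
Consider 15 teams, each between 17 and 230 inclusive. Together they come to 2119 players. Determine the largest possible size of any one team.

230

Maximizing one value means minimizing the remaining 14.
The other 14 contribute at least 14 × 17 = 238, leaving at most 2119 − 238 = 1881.
But each team is capped at 230, so the maximum is 230.
Achievable: one at 230 and the other 14 totalling 1889, which fits since 14 × 17 ≤ 1889 ≤ 14 × 230.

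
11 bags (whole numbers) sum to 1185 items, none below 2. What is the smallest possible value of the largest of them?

If every one of the 11 were at most 107, the total would be at most 11 × 107 = 1177 < 1185.
Achievable: 8 of them at 108 and 3 at 107 total 1185.

108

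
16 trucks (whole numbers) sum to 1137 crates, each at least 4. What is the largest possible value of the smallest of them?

If every one of the 16 were at least 72, the total would be at least 16 × 72 = 1152 > 1137.
Equality holds with 15 values of 71 and 1 value of 72.

71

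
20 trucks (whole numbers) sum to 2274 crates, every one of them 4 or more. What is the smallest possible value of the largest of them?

114

Some value must be at least ⌈2274/20⌉ = 114, since 20 × 113 = 2260 < 2274.
Equality holds with 14 values of 114 and 6 values of 113.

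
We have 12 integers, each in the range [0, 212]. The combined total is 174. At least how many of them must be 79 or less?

Each value above 79 is at least 80, contributing at least 80 − 0 = 80 above the floor 0.
The sum exceeds the floor total 0 by 174, so at most ⌊174/80⌋ = 2 exceed 79, and at least 10 are ≤ 79.
Exactly 10 works: 10 values at 0 and 2 at 80 total 160; raise one of the low values by 14 (still ≤ 79) to hit 174.

10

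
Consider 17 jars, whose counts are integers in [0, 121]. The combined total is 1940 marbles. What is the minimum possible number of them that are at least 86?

If only k of them are at least 86, the other 17 − k are at most 85, so the total is at most k·121 + (17 − k)·85.
This must reach 1940, so k·121 + (17 − k)·85 ≥ 1940, giving k ≥ 14.
Exactly 14 works: 14 values at 121 and 3 at 85 total 1949; lower one of the high values by 9 (still ≥ 86) to hit 1940.

14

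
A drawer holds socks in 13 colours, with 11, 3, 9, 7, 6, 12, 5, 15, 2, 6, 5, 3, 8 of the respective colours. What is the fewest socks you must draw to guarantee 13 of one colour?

In the worst case you take as many as possible of each colour without reaching 13: 11 + 3 + 9 + 7 + 6 + 12 + 5 + 12 + 2 + 6 + 5 + 3 + 8 = 89.
The next one must give 13 of some colour, so 89 + 1 = 90.

90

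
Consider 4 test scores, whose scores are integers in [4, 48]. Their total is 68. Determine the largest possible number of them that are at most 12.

Each value at 12 or below falls at least 48 − 12 = 36 short of the ceiling 48.
The ceiling total is 4 × 48 = 192, and we need 68, so at most ⌊(192 − 68)/36⌋ = 3 can be that low.
k = 3 is achieved by 3 values at 12 and 1 at 48, total 84; lower one of the 48's by 16 (still > 12) to reach 68.

3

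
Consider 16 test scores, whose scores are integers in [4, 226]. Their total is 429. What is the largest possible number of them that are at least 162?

2

With k values at 162 or above and the rest at least 4, the sum is at least 64 + 158k.
Since the sum is 429, we need 158k ≤ 365, i.e. k ≤ 2.
k = 2 is achieved by 2 values at 162 and 14 at 4, total 380; add 49 to one value (staying below 162) to reach 429.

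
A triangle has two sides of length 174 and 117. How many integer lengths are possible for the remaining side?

The triangle inequality gives |174 − 117| < c < 174 + 117, i.e. 57 < c < 291.
So c can be any integer from 58 to 290: 233 values.

233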